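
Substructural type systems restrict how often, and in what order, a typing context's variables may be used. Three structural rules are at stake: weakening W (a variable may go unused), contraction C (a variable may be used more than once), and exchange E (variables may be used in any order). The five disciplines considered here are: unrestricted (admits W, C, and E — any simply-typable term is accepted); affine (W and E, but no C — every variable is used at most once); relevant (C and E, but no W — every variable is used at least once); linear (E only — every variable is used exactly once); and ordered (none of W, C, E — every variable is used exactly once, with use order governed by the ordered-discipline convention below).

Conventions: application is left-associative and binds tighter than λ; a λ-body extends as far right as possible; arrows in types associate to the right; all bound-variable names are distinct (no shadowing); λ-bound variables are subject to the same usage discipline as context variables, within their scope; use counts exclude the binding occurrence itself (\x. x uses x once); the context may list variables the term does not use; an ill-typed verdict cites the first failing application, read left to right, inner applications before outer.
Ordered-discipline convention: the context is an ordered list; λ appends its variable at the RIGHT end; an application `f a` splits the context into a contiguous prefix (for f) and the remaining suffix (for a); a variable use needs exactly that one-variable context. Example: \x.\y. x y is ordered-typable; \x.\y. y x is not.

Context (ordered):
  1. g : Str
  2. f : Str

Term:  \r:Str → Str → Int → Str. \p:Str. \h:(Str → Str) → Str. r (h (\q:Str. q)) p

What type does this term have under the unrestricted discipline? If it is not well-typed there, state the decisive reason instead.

term : (Str → Str → Int → Str) → Str → ((Str → Str) → Str) → Int → Str
variable uses: g ×0; f ×0; r (λ-bound) ×1; p (λ-bound) ×1; h (λ-bound) ×1; q (λ-bound) ×1
uses in reading order: r, h, q, p
typing: well-typed at (Str → Str → Int → Str) → Str → ((Str → Str) → Str) → Int → Str
across the five disciplines: ordered ✗, linear ✗, affine ✓, relevant ✗, unrestricted ✓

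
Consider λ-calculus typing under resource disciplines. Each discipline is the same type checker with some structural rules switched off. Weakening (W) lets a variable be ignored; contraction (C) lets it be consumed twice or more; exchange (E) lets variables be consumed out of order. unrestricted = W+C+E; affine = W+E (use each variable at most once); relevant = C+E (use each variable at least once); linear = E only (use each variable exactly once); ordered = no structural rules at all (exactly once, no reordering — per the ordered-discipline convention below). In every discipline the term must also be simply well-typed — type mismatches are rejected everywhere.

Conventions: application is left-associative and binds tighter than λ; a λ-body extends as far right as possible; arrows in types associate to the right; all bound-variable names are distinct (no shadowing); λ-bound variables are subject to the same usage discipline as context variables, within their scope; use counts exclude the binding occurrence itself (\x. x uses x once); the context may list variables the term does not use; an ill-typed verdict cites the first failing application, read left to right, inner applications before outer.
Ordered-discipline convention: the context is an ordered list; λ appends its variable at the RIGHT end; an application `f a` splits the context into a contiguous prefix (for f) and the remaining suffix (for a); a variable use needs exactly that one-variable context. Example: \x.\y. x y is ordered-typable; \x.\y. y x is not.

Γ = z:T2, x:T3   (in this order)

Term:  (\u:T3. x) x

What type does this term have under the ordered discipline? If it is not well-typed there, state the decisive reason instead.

not well-typed under ordered — x ×2 used more than once (contraction); z, u left unused
usage: z: 0×, x: 2×, u (λ-bound): 0×
left-to-right use order: x, x
typing: the term checks, with type T3
across the five disciplines: ordered ✗, linear ✗, affine ✗, relevant ✗, unrestricted ✓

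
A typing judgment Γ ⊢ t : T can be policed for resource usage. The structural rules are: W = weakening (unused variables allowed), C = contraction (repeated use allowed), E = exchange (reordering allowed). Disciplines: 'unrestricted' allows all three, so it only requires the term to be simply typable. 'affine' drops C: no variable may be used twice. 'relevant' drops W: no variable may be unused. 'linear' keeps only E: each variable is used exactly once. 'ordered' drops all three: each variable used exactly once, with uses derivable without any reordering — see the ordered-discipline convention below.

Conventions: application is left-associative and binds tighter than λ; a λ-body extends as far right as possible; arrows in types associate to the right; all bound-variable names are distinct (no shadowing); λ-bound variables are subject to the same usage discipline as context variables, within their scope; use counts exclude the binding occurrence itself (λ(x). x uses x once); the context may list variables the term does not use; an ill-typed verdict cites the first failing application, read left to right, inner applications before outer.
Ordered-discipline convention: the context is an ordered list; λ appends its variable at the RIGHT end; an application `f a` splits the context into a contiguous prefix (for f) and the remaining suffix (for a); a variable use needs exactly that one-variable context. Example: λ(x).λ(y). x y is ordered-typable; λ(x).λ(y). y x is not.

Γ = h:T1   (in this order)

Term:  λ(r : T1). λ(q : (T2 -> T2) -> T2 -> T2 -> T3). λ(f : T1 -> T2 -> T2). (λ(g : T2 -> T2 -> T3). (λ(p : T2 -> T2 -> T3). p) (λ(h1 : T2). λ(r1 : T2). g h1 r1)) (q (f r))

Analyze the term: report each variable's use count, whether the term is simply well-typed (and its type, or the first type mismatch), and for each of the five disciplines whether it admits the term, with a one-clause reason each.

use counts: h: 0; r (bound): 1; q (bound): 1; f (bound): 1; g (bound): 1; p (bound): 1; h1 (bound): 1; r1 (bound): 1
use order (left to right): p, g, h1, r1, q, f, r
typing: well-typed — term : T1 -> ((T2 -> T2) -> T2 -> T2 -> T3) -> (T1 -> T2 -> T2) -> T2 -> T2 -> T3
ordered ✗ (needs weakening: h unused)
linear ✗ (needs weakening: h unused)
affine ✓ (no duplicate uses among h, r, q, f, g, p, h1, r1)
relevant ✗ (needs weakening: h unused)
unrestricted ✓ (typability at T1 -> ((T2 -> T2) -> T2 -> T2 -> T3) -> (T1 -> T2 -> T2) -> T2 -> T2 -> T3 is all that's needed)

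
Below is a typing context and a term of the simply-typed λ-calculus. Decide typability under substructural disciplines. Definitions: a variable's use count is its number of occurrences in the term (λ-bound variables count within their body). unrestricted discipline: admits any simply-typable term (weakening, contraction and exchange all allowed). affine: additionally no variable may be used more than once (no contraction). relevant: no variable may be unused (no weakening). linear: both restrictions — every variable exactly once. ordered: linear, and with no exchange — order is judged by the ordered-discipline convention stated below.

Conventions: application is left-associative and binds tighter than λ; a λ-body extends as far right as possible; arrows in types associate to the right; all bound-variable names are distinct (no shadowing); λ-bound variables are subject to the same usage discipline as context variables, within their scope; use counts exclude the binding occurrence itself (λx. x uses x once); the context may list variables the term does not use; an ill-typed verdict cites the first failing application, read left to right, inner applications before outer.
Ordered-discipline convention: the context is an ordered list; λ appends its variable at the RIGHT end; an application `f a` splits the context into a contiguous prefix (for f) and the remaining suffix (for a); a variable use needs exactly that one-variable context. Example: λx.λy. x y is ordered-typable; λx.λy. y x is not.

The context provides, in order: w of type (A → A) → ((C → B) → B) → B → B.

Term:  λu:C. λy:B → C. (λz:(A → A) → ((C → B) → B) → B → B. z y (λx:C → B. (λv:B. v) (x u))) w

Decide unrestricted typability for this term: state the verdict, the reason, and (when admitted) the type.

no — the type mismatch rejects it
counts: w ×1; u (bound) ×1; y (bound) ×1; z (bound) ×1; x (bound) ×1; v (bound) ×1
use order (left to right): z, y, v, x, u, w
typing: ill-typed: an argument B → C mismatches the expected A → A
across the five disciplines: ordered ✗ | linear ✗ | affine ✗ | relevant ✗ | unrestricted ✗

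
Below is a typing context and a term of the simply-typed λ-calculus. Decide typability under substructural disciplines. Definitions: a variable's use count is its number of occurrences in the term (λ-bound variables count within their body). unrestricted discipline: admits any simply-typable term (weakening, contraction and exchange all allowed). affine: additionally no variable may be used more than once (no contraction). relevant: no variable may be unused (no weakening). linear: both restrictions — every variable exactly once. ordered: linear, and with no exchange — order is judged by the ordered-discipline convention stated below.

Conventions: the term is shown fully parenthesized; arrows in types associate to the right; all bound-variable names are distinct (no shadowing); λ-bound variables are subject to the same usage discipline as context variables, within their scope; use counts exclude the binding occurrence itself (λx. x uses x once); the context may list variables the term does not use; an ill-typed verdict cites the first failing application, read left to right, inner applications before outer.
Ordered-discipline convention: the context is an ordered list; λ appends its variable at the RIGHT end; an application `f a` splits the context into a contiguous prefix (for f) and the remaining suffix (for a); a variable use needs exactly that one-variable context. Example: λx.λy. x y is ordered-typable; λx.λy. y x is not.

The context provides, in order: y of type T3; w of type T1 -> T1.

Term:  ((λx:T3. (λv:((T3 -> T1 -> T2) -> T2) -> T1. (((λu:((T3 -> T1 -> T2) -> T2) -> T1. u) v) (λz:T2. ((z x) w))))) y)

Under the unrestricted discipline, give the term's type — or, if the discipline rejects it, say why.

not well-typed under unrestricted — not simply typable
usage: y=1, w=1, x [bound]=1, v [bound]=1, u [bound]=1, z [bound]=1
use order (left to right): u, v, z, x, w, y
typing: ill-typed: can't apply a value of type T2
all disciplines: ordered ✗; linear ✗; affine ✗; relevant ✗; unrestricted ✗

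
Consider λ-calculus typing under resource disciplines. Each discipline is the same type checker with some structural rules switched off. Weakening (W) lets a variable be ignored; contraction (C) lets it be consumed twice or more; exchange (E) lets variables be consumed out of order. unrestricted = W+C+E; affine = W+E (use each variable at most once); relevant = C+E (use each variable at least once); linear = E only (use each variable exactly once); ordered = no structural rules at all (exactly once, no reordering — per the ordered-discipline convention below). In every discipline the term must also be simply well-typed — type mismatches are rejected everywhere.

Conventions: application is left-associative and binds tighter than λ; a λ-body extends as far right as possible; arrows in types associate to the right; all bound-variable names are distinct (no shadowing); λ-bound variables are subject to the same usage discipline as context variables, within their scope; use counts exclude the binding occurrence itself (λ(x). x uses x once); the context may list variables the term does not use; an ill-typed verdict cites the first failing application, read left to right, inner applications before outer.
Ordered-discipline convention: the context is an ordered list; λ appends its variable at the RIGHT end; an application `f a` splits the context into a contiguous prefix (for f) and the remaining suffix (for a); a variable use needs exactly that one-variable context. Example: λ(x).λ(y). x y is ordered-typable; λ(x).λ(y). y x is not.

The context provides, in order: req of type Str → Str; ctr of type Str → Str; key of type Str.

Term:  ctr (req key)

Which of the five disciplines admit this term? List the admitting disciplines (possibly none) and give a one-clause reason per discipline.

admitting disciplines: linear, affine, relevant, unrestricted
usage: req: 1×, ctr: 1×, key: 1×
order of uses: ctr, req, key
typing: well-typed — term : Str
ordered: ✗, needs exchange: uses follow ctr, req, key
linear: ✓, req, ctr, key: one use apiece
affine: ✓, req, ctr, key: no repeats, contraction unneeded
relevant: ✓, every one of req, ctr, key appears
unrestricted: ✓, type-checks (Str) and nothing is barred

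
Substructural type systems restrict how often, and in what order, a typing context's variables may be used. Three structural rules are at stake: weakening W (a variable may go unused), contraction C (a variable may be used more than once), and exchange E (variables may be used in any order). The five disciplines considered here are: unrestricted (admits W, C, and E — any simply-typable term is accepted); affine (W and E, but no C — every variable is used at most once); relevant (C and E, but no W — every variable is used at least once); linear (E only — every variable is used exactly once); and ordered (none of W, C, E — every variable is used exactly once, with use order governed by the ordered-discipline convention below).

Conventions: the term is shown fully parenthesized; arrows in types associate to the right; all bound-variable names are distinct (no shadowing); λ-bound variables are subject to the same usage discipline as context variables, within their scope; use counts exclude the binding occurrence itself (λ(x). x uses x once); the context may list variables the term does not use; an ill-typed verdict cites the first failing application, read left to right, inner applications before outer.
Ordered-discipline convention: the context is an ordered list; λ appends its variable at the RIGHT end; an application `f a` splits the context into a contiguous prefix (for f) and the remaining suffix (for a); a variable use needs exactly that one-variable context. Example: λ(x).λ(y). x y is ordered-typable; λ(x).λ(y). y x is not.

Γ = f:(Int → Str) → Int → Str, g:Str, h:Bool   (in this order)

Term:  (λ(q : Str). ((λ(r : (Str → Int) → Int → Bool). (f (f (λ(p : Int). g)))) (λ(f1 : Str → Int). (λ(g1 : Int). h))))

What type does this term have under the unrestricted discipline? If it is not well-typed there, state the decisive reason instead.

term : Str → Int → Str
usage: f: 2×, g: 1×, h: 1×, q (λ-bound): 0×, r (λ-bound): 0×, p (λ-bound): 0×, f1 (λ-bound): 0×, g1 (λ-bound): 0×
left-to-right use order: f, f, g, h
typing: well-typed at Str → Int → Str
per-discipline verdicts: ordered ✗ | linear ✗ | affine ✗ | relevant ✗ | unrestricted ✓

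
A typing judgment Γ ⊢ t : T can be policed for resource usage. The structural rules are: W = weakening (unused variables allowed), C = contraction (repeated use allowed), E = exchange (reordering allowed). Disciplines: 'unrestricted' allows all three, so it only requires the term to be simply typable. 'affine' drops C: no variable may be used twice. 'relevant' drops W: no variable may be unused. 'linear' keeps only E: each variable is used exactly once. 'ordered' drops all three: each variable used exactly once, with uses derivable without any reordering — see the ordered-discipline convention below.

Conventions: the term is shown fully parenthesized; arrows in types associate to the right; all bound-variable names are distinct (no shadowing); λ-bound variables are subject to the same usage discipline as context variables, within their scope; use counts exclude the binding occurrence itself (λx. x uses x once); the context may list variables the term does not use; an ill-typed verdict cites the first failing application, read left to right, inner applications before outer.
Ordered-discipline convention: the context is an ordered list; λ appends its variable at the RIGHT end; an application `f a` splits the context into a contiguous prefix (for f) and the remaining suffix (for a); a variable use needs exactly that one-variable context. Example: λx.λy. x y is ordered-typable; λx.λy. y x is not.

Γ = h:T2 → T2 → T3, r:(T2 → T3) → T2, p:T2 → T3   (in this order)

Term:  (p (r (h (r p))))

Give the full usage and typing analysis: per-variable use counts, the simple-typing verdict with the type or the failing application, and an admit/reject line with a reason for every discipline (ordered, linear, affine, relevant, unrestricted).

counts: h=1; r=2; p=2
left-to-right use order: p, r, h, r, p
typing: well-typed at T3
ordered: ✗ — r ×2, p ×2 used more than once (contraction)
linear: ✗ — r ×2, p ×2 used more than once (contraction)
affine: ✗ — r ×2, p ×2 used more than once (contraction)
relevant: ✓ — every one of h, r, p appears
unrestricted: ✓ — simply typable at T3; W, C, E all held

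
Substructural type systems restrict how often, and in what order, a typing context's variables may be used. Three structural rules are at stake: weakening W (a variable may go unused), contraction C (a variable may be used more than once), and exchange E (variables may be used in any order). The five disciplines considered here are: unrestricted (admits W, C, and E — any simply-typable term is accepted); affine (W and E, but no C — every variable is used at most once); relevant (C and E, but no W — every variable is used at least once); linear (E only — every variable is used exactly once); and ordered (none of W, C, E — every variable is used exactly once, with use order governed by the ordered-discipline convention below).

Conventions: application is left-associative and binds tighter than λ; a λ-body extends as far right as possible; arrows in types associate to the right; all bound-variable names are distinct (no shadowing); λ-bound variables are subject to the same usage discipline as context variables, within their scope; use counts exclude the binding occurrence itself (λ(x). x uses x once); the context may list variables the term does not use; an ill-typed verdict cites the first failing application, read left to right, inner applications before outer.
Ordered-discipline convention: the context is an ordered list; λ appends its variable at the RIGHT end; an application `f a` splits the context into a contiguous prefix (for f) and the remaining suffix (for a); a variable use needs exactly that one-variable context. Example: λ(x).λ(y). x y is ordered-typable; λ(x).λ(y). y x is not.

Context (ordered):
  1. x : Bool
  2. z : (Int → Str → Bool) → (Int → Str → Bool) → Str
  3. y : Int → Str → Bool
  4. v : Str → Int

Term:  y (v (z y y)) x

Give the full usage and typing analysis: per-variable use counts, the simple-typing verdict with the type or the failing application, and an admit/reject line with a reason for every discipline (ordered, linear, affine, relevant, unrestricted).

counts: x: 1×; z: 1×; y: 3×; v: 1×
uses in reading order: y, v, z, y, y, x
typing: ill-typed: a function awaiting Str gets Bool
ordered: ✗, fails simple typing
linear: ✗, a type mismatch blocks all five
affine: ✗, the type mismatch rejects it
relevant: ✗, not simply typable
unrestricted: ✗, fails simple typing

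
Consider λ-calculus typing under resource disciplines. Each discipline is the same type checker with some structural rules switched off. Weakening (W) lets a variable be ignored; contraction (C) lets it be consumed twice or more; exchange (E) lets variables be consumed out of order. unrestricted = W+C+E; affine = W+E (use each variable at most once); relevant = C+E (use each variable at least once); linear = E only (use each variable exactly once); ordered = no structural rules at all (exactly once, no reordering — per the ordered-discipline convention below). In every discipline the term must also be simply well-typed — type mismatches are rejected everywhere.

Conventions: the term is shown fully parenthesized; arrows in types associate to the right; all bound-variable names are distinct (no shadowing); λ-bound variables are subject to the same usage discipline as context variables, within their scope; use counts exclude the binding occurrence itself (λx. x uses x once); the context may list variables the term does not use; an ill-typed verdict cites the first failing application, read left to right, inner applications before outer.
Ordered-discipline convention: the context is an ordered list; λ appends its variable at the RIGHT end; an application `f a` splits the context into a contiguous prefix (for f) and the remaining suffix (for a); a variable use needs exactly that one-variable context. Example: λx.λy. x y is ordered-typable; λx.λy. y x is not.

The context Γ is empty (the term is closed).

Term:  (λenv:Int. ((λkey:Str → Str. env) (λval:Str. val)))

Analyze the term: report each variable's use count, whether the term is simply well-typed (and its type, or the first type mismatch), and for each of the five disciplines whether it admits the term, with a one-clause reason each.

counts: env (λ-bound) ×1; key (λ-bound) ×0; val (λ-bound) ×1
left-to-right use order: env, val
typing: the term checks, with type Int → Int
ordered: ✗, unused: key — weakening required
linear: ✗, unused: key — weakening required
affine: ✓, env, key, val: no repeats, contraction unneeded
relevant: ✗, unused: key — weakening required
unrestricted: ✓, simply typable at Int → Int; W, C, E all held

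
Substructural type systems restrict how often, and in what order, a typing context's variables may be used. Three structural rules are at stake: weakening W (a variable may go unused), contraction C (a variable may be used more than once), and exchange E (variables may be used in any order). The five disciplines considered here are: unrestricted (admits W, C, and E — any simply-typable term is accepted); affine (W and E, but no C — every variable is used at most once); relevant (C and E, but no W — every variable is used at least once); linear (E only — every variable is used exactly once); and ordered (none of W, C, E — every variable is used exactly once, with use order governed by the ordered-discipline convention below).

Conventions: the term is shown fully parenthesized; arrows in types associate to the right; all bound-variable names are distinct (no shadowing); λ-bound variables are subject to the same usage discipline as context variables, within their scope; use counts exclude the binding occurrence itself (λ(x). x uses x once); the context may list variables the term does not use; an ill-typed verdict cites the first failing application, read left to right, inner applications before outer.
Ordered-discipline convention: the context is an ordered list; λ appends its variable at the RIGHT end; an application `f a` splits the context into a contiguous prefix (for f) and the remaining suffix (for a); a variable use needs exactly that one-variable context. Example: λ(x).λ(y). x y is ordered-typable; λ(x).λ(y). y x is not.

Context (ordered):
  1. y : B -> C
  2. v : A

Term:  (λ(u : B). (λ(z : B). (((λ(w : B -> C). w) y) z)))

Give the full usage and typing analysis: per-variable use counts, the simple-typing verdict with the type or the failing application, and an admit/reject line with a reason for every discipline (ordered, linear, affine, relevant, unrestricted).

variable uses: y ×1; v ×0; u (λ-bound) ×0; z (λ-bound) ×1; w (λ-bound) ×1
left-to-right use order: w, y, z
typing: the term checks, with type B -> B -> C
ordered ✗ (unused: v, u — weakening required)
linear ✗ (unused: v, u — weakening required)
affine ✓ (none of y, v, u, z, w used more than once)
relevant ✗ (unused: v, u — weakening required)
unrestricted ✓ (type-checks (B -> B -> C) and nothing is barred)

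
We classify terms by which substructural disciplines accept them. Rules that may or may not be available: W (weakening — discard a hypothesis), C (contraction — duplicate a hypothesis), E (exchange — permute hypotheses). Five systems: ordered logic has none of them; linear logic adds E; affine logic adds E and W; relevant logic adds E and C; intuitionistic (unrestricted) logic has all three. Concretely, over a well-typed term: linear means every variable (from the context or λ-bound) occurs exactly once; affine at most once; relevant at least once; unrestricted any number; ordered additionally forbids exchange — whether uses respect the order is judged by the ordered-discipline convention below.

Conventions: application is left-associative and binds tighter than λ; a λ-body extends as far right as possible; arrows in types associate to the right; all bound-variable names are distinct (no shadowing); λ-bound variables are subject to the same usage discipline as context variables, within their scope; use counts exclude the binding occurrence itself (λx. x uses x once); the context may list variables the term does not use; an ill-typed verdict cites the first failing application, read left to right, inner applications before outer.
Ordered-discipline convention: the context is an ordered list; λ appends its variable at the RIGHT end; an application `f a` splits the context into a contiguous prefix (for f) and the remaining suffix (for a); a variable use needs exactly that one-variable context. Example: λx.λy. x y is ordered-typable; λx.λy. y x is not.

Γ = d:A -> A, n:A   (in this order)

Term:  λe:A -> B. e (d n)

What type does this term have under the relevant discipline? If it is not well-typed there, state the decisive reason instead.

term : (A -> B) -> B
variable uses: d=1; n=1; e [bound]=1
order of uses: e, d, n
typing: well-typed — term : (A -> B) -> B
per-discipline verdicts: ordered ✗ | linear ✓ | affine ✓ | relevant ✓ | unrestricted ✓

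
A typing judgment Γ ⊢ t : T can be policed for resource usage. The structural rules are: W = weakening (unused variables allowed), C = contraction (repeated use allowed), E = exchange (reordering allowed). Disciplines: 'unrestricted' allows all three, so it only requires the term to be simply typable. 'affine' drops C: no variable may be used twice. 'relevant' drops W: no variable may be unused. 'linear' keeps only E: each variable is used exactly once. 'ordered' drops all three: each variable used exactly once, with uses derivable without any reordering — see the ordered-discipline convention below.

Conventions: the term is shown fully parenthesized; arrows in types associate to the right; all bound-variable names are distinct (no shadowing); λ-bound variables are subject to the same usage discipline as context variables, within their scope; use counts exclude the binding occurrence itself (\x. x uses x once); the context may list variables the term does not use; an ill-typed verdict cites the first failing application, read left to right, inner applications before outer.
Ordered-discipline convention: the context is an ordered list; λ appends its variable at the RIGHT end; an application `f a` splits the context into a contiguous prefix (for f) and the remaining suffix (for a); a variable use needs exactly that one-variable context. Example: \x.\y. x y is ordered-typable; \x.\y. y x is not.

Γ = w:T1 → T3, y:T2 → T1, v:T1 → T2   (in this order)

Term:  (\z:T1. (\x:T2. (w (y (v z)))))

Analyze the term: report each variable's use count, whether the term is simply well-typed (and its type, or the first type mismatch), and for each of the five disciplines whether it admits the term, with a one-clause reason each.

counts: w: 1×, y: 1×, v: 1×, z (bound): 1×, x (bound): 0×
uses in reading order: w, y, v, z
typing: the term checks, with type T1 → T2 → T3
ordered ✗ (x never used (weakening))
linear ✗ (x never used (weakening))
affine ✓ (no duplicate uses among w, y, v, z, x)
relevant ✗ (x never used (weakening))
unrestricted ✓ (type-checks (T1 → T2 → T3) and nothing is barred)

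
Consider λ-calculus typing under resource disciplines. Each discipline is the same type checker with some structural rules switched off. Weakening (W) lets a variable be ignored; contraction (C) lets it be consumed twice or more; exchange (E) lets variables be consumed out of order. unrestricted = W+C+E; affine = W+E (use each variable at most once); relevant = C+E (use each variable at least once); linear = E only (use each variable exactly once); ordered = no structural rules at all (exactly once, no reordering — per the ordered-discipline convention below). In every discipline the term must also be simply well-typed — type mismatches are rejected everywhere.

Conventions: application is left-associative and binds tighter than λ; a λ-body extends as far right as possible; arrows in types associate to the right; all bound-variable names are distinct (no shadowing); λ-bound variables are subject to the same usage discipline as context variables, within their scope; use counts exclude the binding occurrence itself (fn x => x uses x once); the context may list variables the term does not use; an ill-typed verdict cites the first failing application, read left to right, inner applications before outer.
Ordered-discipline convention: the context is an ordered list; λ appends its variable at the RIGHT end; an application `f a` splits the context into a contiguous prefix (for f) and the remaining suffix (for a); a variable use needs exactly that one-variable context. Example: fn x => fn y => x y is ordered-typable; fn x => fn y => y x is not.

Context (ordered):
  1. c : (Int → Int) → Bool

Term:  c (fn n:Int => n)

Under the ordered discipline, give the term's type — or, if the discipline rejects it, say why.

term : Bool
usage: c ×1, n (bound) ×1
left-to-right use order: c, n
typing: the term checks, with type Bool
summary: ordered ✓, linear ✓, affine ✓, relevant ✓, unrestricted ✓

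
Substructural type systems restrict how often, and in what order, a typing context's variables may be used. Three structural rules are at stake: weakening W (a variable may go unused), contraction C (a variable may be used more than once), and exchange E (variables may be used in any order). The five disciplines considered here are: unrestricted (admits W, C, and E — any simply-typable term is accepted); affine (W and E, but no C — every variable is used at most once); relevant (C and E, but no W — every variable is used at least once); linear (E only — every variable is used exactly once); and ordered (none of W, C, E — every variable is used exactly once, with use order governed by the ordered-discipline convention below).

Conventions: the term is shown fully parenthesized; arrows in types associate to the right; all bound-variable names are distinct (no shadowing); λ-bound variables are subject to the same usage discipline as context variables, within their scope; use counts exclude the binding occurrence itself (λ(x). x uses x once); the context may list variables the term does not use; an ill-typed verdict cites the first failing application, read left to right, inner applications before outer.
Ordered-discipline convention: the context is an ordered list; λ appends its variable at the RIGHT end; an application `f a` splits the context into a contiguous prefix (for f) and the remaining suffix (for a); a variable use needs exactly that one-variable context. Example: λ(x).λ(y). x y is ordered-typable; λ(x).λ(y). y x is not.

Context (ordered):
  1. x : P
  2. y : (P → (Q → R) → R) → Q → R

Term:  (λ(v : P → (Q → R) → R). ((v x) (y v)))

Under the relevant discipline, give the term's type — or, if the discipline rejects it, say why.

term : (P → (Q → R) → R) → R
use counts: x ×1; y ×1; v [bound] ×2
left-to-right use order: v, x, y, v
typing: well-typed — term : (P → (Q → R) → R) → R
across the five disciplines: ordered ✗; linear ✗; affine ✗; relevant ✓; unrestricted ✓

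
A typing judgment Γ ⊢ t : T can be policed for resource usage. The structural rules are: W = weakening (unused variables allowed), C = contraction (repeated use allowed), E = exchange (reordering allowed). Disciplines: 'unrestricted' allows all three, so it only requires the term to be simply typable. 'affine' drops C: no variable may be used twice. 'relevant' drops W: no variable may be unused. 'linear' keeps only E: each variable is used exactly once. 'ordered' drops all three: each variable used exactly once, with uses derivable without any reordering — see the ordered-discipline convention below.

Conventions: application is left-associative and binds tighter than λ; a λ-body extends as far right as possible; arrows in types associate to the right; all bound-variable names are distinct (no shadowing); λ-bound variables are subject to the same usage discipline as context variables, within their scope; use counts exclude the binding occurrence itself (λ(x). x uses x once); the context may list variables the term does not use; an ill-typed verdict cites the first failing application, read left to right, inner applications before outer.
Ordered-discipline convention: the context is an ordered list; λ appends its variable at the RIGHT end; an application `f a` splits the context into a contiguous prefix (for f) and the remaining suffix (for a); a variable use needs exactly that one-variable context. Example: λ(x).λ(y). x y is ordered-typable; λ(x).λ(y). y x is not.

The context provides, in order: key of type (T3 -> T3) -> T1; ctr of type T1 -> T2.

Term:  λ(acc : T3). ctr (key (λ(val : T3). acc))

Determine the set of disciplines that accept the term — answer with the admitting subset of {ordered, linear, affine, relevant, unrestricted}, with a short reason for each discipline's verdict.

admitted in: affine, unrestricted
counts: key=1; ctr=1; acc [bound]=1; val [bound]=0
uses in reading order: ctr, key, acc
typing: ✓ — T3 -> T2
ordered ✗ (needs weakening: val unused)
linear ✗ (needs weakening: val unused)
affine ✓ (at most one use each (key, ctr, acc, val))
relevant ✗ (needs weakening: val unused)
unrestricted ✓ (typability at T3 -> T2 is all that's needed)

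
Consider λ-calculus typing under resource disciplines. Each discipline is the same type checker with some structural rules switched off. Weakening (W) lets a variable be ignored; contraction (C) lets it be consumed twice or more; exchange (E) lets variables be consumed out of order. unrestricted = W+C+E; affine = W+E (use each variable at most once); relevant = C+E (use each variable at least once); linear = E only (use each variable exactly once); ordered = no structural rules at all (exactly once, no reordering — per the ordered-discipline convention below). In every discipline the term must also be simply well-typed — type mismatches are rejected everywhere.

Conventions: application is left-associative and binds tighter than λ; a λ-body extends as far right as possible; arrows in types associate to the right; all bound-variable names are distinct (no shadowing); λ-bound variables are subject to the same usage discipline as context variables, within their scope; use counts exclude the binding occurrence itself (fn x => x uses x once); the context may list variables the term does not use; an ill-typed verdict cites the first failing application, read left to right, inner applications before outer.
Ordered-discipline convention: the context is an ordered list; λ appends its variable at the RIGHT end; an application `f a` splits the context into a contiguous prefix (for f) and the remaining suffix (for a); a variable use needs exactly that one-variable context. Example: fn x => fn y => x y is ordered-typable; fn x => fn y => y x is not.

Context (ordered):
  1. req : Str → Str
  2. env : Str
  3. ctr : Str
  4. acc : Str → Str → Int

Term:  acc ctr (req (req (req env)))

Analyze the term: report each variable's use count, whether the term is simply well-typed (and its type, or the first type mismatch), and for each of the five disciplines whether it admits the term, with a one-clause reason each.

variable uses: req ×3; env ×1; ctr ×1; acc ×1
use order (left to right): acc, ctr, req, req, req, env
typing: well-typed at Int
ordered: ✗, uses contraction: req ×3
linear: ✗, uses contraction: req ×3
affine: ✗, uses contraction: req ×3
relevant: ✓, at least one use each (req, env, ctr, acc)
unrestricted: ✓, simply typable at Int; W, C, E all held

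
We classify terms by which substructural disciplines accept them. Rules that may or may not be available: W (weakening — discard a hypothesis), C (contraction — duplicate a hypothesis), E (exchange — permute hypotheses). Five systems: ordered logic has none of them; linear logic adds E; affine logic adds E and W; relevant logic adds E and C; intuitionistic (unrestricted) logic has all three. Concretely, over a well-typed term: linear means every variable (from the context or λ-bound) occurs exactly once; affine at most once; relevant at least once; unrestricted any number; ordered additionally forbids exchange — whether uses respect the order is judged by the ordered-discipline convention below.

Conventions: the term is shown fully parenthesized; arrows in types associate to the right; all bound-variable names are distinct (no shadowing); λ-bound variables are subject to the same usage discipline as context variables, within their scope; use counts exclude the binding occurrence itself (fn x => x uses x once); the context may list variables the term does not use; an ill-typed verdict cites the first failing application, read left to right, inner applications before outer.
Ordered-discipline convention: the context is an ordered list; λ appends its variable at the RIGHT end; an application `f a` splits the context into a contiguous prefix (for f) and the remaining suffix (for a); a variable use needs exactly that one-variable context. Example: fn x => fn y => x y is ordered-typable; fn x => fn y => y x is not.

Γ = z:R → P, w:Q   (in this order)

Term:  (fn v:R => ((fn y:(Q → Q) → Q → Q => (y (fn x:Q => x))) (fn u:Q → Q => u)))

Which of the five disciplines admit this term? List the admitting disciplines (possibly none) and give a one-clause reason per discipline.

admitted in: affine, unrestricted
variable uses: z: 0; w: 0; v [bound]: 0; y [bound]: 1; x [bound]: 1; u [bound]: 1
uses in reading order: y, x, u
typing: well-typed at R → Q → Q
ordered ✗ (needs weakening: z, w, v unused)
linear ✗ (needs weakening: z, w, v unused)
affine ✓ (at most one use each (z, w, v, y, x, u))
relevant ✗ (needs weakening: z, w, v unused)
unrestricted ✓ (well-typed at R → Q → Q; no restrictions here)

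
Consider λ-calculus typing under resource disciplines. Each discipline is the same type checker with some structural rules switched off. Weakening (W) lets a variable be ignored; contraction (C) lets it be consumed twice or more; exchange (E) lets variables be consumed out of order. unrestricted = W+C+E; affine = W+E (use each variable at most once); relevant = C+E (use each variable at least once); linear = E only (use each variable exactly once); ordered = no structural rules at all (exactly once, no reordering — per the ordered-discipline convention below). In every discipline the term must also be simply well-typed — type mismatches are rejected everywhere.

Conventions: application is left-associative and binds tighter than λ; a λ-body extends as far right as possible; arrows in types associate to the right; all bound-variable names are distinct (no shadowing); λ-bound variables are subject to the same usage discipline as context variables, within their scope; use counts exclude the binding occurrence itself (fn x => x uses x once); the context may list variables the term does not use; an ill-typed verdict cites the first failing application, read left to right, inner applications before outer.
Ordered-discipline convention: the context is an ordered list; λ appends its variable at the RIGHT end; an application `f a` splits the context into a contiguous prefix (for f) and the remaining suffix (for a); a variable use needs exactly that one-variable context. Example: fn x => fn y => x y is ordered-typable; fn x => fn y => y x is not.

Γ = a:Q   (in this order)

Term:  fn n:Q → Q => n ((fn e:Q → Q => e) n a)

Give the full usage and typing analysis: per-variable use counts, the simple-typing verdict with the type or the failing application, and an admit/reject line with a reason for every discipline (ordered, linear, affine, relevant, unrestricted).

variable uses: a=1; n (λ-bound)=2; e (λ-bound)=1
left-to-right use order: n, e, n, a
typing: ✓ — (Q → Q) → Q
ordered: ✗ — repeated use of n ×2
linear: ✗ — repeated use of n ×2
affine: ✗ — repeated use of n ×2
relevant: ✓ — a, n, e: all used, weakening unneeded
unrestricted: ✓ — simply typable at (Q → Q) → Q; W, C, E all held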